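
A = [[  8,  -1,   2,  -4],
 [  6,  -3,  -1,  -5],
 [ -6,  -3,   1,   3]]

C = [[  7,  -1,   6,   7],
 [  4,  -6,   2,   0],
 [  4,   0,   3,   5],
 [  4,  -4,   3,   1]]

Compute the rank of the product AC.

3

First compute AC:
[[ 44,  14,  40,  62],
 [  6,  32,  12,  32],
 [-38,  12, -30, -34]]
Now row reduce the product.
R2 ← R2 − (3/22)·R1: [0, 331/11, 72/11, 259/11]
R3 ← R3 + (19/22)·R1: [0, 265/11, 50/11, 215/11]
R3 ← R3 − (265/331)·R2: [0, 0, -230/331, 230/331]
3 nonzero rows, so rank(AC) = 3.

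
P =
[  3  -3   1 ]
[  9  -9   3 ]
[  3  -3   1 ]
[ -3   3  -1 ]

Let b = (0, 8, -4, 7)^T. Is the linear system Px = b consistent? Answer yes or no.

no

Row reduce the augmented matrix [P | b].
R2 ← R2 − (3)·R1: [0, 0, 0, 8]
R3 ← R3 − R1: [0, 0, 0, -4]
R4 ← R4 + R1: [0, 0, 0, 7]
R3 ← R3 + (1/2)·R2: [0, 0, 0, 0]
R4 ← R4 − (7/8)·R2: [0, 0, 0, 0]
The echelon form has 2 nonzero rows; the last pivot sits in the augmented column, so rank(P) = 1 but rank([P|b]) = 2.
Since the ranks differ, the system is inconsistent.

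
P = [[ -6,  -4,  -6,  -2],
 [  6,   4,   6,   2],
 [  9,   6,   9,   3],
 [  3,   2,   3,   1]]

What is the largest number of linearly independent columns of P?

Row reduce to echelon form.
R2 ← R2 + R1: [0, 0, 0, 0]
R3 ← R3 + (3/2)·R1: [0, 0, 0, 0]
R4 ← R4 + (1/2)·R1: [0, 0, 0, 0]
Echelon form has 1 nonzero row, so rank(P) = 1.
The rank gives the maximum number of linearly independent columns: 1.

1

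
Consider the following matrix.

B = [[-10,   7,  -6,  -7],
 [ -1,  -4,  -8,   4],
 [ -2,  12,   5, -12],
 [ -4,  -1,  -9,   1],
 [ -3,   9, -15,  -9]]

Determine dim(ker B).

Row reduce to echelon form.
R2 ← R2 − (1/10)·R1: [0, -47/10, -37/5, 47/10]
R3 ← R3 − (1/5)·R1: [0, 53/5, 31/5, -53/5]
R4 ← R4 − (2/5)·R1: [0, -19/5, -33/5, 19/5]
R5 ← R5 − (3/10)·R1: [0, 69/10, -66/5, -69/10]
R3 ← R3 + (106/47)·R2: [0, 0, -493/47, 0]
R4 ← R4 − (38/47)·R2: [0, 0, -29/47, 0]
R5 ← R5 + (69/47)·R2: [0, 0, -1131/47, 0]
R4 ← R4 − (1/17)·R3: [0, 0, 0, 0]
R5 ← R5 − (39/17)·R3: [0, 0, 0, 0]
3 nonzero rows, so rank(B) = 3.
B has 4 columns; by rank–nullity, nullity = 4 − 3 = 1.

1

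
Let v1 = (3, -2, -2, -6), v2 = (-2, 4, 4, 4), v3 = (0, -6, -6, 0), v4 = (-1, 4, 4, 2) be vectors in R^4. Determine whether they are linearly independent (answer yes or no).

no

Form the matrix with these vectors as rows and row reduce.
R2 ← R2 + (2/3)·R1: [0, 8/3, 8/3, 0]
R4 ← R4 + (1/3)·R1: [0, 10/3, 10/3, 0]
R3 ← R3 + (9/4)·R2: [0, 0, 0, 0]
R4 ← R4 − (5/4)·R2: [0, 0, 0, 0]
2 nonzero rows, so the 4 vectors span a space of dimension 2.
Since 2 < 4, the vectors are linearly dependent.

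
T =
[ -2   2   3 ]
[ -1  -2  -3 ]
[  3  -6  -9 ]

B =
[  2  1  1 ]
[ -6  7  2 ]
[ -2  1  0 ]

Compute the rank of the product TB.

2

First compute TB:
[[-22,  15,   2],
 [ 16, -18,  -5],
 [ 60, -48,  -9]]
Now row reduce the product.
R2 ← R2 + (8/11)·R1: [0, -78/11, -39/11]
R3 ← R3 + (30/11)·R1: [0, -78/11, -39/11]
R3 ← R3 − R2: [0, 0, 0]
2 nonzero rows, so rank(TB) = 2.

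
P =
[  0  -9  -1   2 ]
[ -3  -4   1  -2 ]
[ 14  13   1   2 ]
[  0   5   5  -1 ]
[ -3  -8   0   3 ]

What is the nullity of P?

0

Row reduce to echelon form.
Swap R1 ↔ R2
R3 ← R3 + (14/3)·R1: [0, -17/3, 17/3, -22/3]
R5 ← R5 − R1: [0, -4, -1, 5]
R3 ← R3 − (17/27)·R2: [0, 0, 170/27, -232/27]
R4 ← R4 + (5/9)·R2: [0, 0, 40/9, 1/9]
R5 ← R5 − (4/9)·R2: [0, 0, -5/9, 37/9]
R4 ← R4 − (12/17)·R3: [0, 0, 0, 105/17]
R5 ← R5 + (3/34)·R3: [0, 0, 0, 57/17]
R5 ← R5 − (19/35)·R4: [0, 0, 0, 0]
4 nonzero rows, so rank(P) = 4.
P has 4 columns; by rank–nullity, nullity = 4 − 4 = 0.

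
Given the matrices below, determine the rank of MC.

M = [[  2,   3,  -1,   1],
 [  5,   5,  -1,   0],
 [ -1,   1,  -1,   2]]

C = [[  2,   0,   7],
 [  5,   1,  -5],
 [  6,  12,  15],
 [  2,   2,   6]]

2

First compute MC:
[[ 15,  -7, -10],
 [ 29,  -7,  -5],
 [  1,  -7, -15]]
Now row reduce the product.
R2 ← R2 − (29/15)·R1: [0, 98/15, 43/3]
R3 ← R3 − (1/15)·R1: [0, -98/15, -43/3]
R3 ← R3 + R2: [0, 0, 0]
2 nonzero rows, so rank(MC) = 2.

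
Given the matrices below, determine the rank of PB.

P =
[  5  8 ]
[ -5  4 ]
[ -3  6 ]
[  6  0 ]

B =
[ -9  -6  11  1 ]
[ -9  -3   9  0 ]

First compute PB:
[[-117, -54, 127,   5],
 [  9,  18, -19,  -5],
 [-27,   0,  21,  -3],
 [-54, -36,  66,   6]]
Now row reduce the product.
R2 ← R2 + (1/13)·R1: [0, 180/13, -120/13, -60/13]
R3 ← R3 − (3/13)·R1: [0, 162/13, -108/13, -54/13]
R4 ← R4 − (6/13)·R1: [0, -144/13, 96/13, 48/13]
R3 ← R3 − (9/10)·R2: [0, 0, 0, 0]
R4 ← R4 + (4/5)·R2: [0, 0, 0, 0]
2 nonzero rows, so rank(PB) = 2.

2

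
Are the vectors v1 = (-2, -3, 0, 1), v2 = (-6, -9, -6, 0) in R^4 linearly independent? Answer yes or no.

Form the matrix with these vectors as rows and row reduce.
R2 ← R2 − (3)·R1: [0, 0, -6, -3]
2 nonzero rows, so the 2 vectors span a space of dimension 2.
Since 2 = 2, the vectors are linearly independent.

yes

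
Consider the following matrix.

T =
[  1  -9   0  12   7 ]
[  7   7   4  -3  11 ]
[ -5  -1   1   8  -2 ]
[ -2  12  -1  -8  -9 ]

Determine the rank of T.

4

Row reduce to echelon form.
R2 ← R2 − (7)·R1: [0, 70, 4, -87, -38]
R3 ← R3 + (5)·R1: [0, -46, 1, 68, 33]
R4 ← R4 + (2)·R1: [0, -6, -1, 16, 5]
R3 ← R3 + (23/35)·R2: [0, 0, 127/35, 379/35, 281/35]
R4 ← R4 + (3/35)·R2: [0, 0, -23/35, 299/35, 61/35]
R4 ← R4 + (23/127)·R3: [0, 0, 0, 1334/127, 406/127]
Echelon form has 4 nonzero rows, so rank(T) = 4.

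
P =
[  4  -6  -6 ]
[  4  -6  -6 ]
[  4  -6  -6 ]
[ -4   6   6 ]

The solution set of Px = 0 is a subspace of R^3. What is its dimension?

2

Row reduce to echelon form.
R2 ← R2 − R1: [0, 0, 0]
R3 ← R3 − R1: [0, 0, 0]
R4 ← R4 + R1: [0, 0, 0]
1 nonzero row, so rank(P) = 1.
P has 3 columns; by rank–nullity, nullity = 3 − 1 = 2.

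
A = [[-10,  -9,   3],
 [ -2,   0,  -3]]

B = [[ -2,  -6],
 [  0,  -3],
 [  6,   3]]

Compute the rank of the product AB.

2

First compute AB:
[[ 38,  96],
 [-14,   3]]
Now row reduce the product.
R2 ← R2 + (7/19)·R1: [0, 729/19]
2 nonzero rows, so rank(AB) = 2.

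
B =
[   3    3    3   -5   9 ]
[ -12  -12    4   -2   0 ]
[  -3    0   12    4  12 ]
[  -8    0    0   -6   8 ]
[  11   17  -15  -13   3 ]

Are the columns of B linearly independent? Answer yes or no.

yes

Row reduce B to echelon form.
R2 ← R2 + (4)·R1: [0, 0, 16, -22, 36]
R3 ← R3 + R1: [0, 3, 15, -1, 21]
R4 ← R4 + (8/3)·R1: [0, 8, 8, -58/3, 32]
R5 ← R5 − (11/3)·R1: [0, 6, -26, 16/3, -30]
Swap R2 ↔ R3
R4 ← R4 − (8/3)·R2: [0, 0, -32, -50/3, -24]
R5 ← R5 − (2)·R2: [0, 0, -56, 22/3, -72]
R4 ← R4 + (2)·R3: [0, 0, 0, -182/3, 48]
R5 ← R5 + (7/2)·R3: [0, 0, 0, -209/3, 54]
R5 ← R5 − (209/182)·R4: [0, 0, 0, 0, -102/91]
5 pivots among 5 columns.
Every column is a pivot column, so the columns are linearly independent.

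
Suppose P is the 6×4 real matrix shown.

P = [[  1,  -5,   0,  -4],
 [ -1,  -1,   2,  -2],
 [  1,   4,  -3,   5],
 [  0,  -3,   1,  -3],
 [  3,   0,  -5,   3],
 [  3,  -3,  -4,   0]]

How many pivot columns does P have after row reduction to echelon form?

Row reduce to echelon form.
R2 ← R2 + R1: [0, -6, 2, -6]
R3 ← R3 − R1: [0, 9, -3, 9]
R5 ← R5 − (3)·R1: [0, 15, -5, 15]
R6 ← R6 − (3)·R1: [0, 12, -4, 12]
R3 ← R3 + (3/2)·R2: [0, 0, 0, 0]
R4 ← R4 − (1/2)·R2: [0, 0, 0, 0]
R5 ← R5 + (5/2)·R2: [0, 0, 0, 0]
R6 ← R6 + (2)·R2: [0, 0, 0, 0]
Echelon form has 2 nonzero rows, so rank(P) = 2.
Each nonzero row contributes one pivot column: 2 pivot columns.

2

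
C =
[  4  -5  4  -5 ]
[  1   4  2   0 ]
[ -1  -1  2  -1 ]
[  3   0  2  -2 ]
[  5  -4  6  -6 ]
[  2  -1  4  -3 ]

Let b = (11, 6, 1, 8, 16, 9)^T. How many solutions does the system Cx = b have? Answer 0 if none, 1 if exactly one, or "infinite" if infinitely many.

Row reduce the augmented matrix [C | b].
R2 ← R2 − (1/4)·R1: [0, 21/4, 1, 5/4, 13/4]
R3 ← R3 + (1/4)·R1: [0, -9/4, 3, -9/4, 15/4]
R4 ← R4 − (3/4)·R1: [0, 15/4, -1, 7/4, -1/4]
R5 ← R5 − (5/4)·R1: [0, 9/4, 1, 1/4, 9/4]
R6 ← R6 − (1/2)·R1: [0, 3/2, 2, -1/2, 7/2]
R3 ← R3 + (3/7)·R2: [0, 0, 24/7, -12/7, 36/7]
R4 ← R4 − (5/7)·R2: [0, 0, -12/7, 6/7, -18/7]
R5 ← R5 − (3/7)·R2: [0, 0, 4/7, -2/7, 6/7]
R6 ← R6 − (2/7)·R2: [0, 0, 12/7, -6/7, 18/7]
R4 ← R4 + (1/2)·R3: [0, 0, 0, 0, 0]
R5 ← R5 − (1/6)·R3: [0, 0, 0, 0, 0]
R6 ← R6 − (1/2)·R3: [0, 0, 0, 0, 0]
The echelon form has 3 nonzero rows, and every pivot lies in the first 4 columns, so rank(C) = rank([C|b]) = 3.
The system is consistent.
rank = 3 < 4 unknowns, so there are infinitely many solutions.

infinite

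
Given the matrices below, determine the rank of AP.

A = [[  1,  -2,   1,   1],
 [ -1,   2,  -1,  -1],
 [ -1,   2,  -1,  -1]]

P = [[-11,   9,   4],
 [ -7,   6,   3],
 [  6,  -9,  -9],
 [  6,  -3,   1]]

First compute AP:
[[ 15, -15, -10],
 [-15,  15,  10],
 [-15,  15,  10]]
Now row reduce the product.
R2 ← R2 + R1: [0, 0, 0]
R3 ← R3 + R1: [0, 0, 0]
1 nonzero row, so rank(AP) = 1.

1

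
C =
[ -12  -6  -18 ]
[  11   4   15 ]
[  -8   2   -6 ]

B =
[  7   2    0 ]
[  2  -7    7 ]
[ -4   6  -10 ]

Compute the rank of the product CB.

2

First compute CB:
[[-24, -90, 138],
 [ 25,  84, -122],
 [-28, -66,  74]]
Now row reduce the product.
R2 ← R2 + (25/24)·R1: [0, -39/4, 87/4]
R3 ← R3 − (7/6)·R1: [0, 39, -87]
R3 ← R3 + (4)·R2: [0, 0, 0]
2 nonzero rows, so rank(CB) = 2.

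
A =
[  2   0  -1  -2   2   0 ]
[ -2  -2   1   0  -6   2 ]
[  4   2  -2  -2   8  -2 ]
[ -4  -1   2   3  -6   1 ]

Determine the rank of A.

2

Row reduce to echelon form.
R2 ← R2 + R1: [0, -2, 0, -2, -4, 2]
R3 ← R3 − (2)·R1: [0, 2, 0, 2, 4, -2]
R4 ← R4 + (2)·R1: [0, -1, 0, -1, -2, 1]
R3 ← R3 + R2: [0, 0, 0, 0, 0, 0]
R4 ← R4 − (1/2)·R2: [0, 0, 0, 0, 0, 0]
Echelon form has 2 nonzero rows, so rank(A) = 2.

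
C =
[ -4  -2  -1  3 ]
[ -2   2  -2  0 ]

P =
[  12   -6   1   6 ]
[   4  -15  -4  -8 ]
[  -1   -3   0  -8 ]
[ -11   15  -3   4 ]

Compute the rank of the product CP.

2

First compute CP:
[[-88, 102,  -5,  12],
 [-14, -12, -10, -12]]
Now row reduce the product.
R2 ← R2 − (7/44)·R1: [0, -621/22, -405/44, -153/11]
2 nonzero rows, so rank(CP) = 2.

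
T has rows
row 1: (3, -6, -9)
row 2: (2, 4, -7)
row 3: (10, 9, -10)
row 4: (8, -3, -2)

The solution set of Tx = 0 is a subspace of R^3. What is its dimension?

Row reduce to echelon form.
R2 ← R2 − (2/3)·R1: [0, 8, -1]
R3 ← R3 − (10/3)·R1: [0, 29, 20]
R4 ← R4 − (8/3)·R1: [0, 13, 22]
R3 ← R3 − (29/8)·R2: [0, 0, 189/8]
R4 ← R4 − (13/8)·R2: [0, 0, 189/8]
R4 ← R4 − R3: [0, 0, 0]
3 nonzero rows, so rank(T) = 3.
T has 3 columns; by rank–nullity, nullity = 3 − 3 = 0.

0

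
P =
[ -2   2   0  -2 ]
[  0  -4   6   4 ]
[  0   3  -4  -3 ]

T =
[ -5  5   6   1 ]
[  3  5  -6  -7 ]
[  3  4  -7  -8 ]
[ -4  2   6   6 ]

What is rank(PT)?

3

First compute PT:
[[ 24,  -4, -36, -28],
 [-10,  12,   6,   4],
 [  9,  -7,  -8,  -7]]
Now row reduce the product.
R2 ← R2 + (5/12)·R1: [0, 31/3, -9, -23/3]
R3 ← R3 − (3/8)·R1: [0, -11/2, 11/2, 7/2]
R3 ← R3 + (33/62)·R2: [0, 0, 22/31, -18/31]
3 nonzero rows, so rank(PT) = 3.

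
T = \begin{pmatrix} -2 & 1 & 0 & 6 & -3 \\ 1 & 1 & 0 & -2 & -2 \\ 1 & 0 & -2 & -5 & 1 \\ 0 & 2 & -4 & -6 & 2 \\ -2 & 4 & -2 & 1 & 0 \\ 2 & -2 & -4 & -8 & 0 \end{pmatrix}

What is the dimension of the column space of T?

Row reduce to echelon form.
R2 ← R2 + (1/2)·R1: [0, 3/2, 0, 1, -7/2]
R3 ← R3 + (1/2)·R1: [0, 1/2, -2, -2, -1/2]
R5 ← R5 − R1: [0, 3, -2, -5, 3]
R6 ← R6 + R1: [0, -1, -4, -2, -3]
R3 ← R3 − (1/3)·R2: [0, 0, -2, -7/3, 2/3]
R4 ← R4 − (4/3)·R2: [0, 0, -4, -22/3, 20/3]
R5 ← R5 − (2)·R2: [0, 0, -2, -7, 10]
R6 ← R6 + (2/3)·R2: [0, 0, -4, -4/3, -16/3]
R4 ← R4 − (2)·R3: [0, 0, 0, -8/3, 16/3]
R5 ← R5 − R3: [0, 0, 0, -14/3, 28/3]
R6 ← R6 − (2)·R3: [0, 0, 0, 10/3, -20/3]
R5 ← R5 − (7/4)·R4: [0, 0, 0, 0, 0]
R6 ← R6 + (5/4)·R4: [0, 0, 0, 0, 0]
Echelon form has 4 nonzero rows, so rank(T) = 4.
The column space has dimension equal to the rank: 4.

4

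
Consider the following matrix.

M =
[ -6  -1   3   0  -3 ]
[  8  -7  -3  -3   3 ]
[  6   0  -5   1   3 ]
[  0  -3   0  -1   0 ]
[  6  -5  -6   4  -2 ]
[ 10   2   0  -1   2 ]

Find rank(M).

Row reduce to echelon form.
R2 ← R2 + (4/3)·R1: [0, -25/3, 1, -3, -1]
R3 ← R3 + R1: [0, -1, -2, 1, 0]
R5 ← R5 + R1: [0, -6, -3, 4, -5]
R6 ← R6 + (5/3)·R1: [0, 1/3, 5, -1, -3]
R3 ← R3 − (3/25)·R2: [0, 0, -53/25, 34/25, 3/25]
R4 ← R4 − (9/25)·R2: [0, 0, -9/25, 2/25, 9/25]
R5 ← R5 − (18/25)·R2: [0, 0, -93/25, 154/25, -107/25]
R6 ← R6 + (1/25)·R2: [0, 0, 126/25, -28/25, -76/25]
R4 ← R4 − (9/53)·R3: [0, 0, 0, -8/53, 18/53]
R5 ← R5 − (93/53)·R3: [0, 0, 0, 200/53, -238/53]
R6 ← R6 + (126/53)·R3: [0, 0, 0, 112/53, -146/53]
R5 ← R5 + (25)·R4: [0, 0, 0, 0, 4]
R6 ← R6 + (14)·R4: [0, 0, 0, 0, 2]
R6 ← R6 − (1/2)·R5: [0, 0, 0, 0, 0]
Echelon form has 5 nonzero rows, so rank(M) = 5.

5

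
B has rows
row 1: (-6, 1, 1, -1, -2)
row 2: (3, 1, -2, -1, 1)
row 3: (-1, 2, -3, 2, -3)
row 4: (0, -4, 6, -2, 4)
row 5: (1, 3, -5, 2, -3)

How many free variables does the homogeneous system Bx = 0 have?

Row reduce to echelon form.
R2 ← R2 + (1/2)·R1: [0, 3/2, -3/2, -3/2, 0]
R3 ← R3 − (1/6)·R1: [0, 11/6, -19/6, 13/6, -8/3]
R5 ← R5 + (1/6)·R1: [0, 19/6, -29/6, 11/6, -10/3]
R3 ← R3 − (11/9)·R2: [0, 0, -4/3, 4, -8/3]
R4 ← R4 + (8/3)·R2: [0, 0, 2, -6, 4]
R5 ← R5 − (19/9)·R2: [0, 0, -5/3, 5, -10/3]
R4 ← R4 + (3/2)·R3: [0, 0, 0, 0, 0]
R5 ← R5 − (5/4)·R3: [0, 0, 0, 0, 0]
3 nonzero rows, so rank(B) = 3.
B has 5 columns; by rank–nullity, nullity = 5 − 3 = 2.

2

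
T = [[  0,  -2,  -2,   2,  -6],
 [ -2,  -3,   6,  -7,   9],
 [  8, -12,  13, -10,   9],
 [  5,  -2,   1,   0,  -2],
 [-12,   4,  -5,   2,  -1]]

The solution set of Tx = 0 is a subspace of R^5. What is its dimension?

Row reduce to echelon form.
Swap R1 ↔ R2
R3 ← R3 + (4)·R1: [0, -24, 37, -38, 45]
R4 ← R4 + (5/2)·R1: [0, -19/2, 16, -35/2, 41/2]
R5 ← R5 − (6)·R1: [0, 22, -41, 44, -55]
R3 ← R3 − (12)·R2: [0, 0, 61, -62, 117]
R4 ← R4 − (19/4)·R2: [0, 0, 51/2, -27, 49]
R5 ← R5 + (11)·R2: [0, 0, -63, 66, -121]
R4 ← R4 − (51/122)·R3: [0, 0, 0, -66/61, 11/122]
R5 ← R5 + (63/61)·R3: [0, 0, 0, 120/61, -10/61]
R5 ← R5 + (20/11)·R4: [0, 0, 0, 0, 0]
4 nonzero rows, so rank(T) = 4.
T has 5 columns; by rank–nullity, nullity = 5 − 4 = 1.

1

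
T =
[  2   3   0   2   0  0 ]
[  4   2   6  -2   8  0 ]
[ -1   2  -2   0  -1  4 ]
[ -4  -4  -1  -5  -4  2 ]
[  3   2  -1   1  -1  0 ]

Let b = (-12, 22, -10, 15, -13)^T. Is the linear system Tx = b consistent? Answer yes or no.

yes

Row reduce the augmented matrix [T | b].
R2 ← R2 − (2)·R1: [0, -4, 6, -6, 8, 0, 46]
R3 ← R3 + (1/2)·R1: [0, 7/2, -2, 1, -1, 4, -16]
R4 ← R4 + (2)·R1: [0, 2, -1, -1, -4, 2, -9]
R5 ← R5 − (3/2)·R1: [0, -5/2, -1, -2, -1, 0, 5]
R3 ← R3 + (7/8)·R2: [0, 0, 13/4, -17/4, 6, 4, 97/4]
R4 ← R4 + (1/2)·R2: [0, 0, 2, -4, 0, 2, 14]
R5 ← R5 − (5/8)·R2: [0, 0, -19/4, 7/4, -6, 0, -95/4]
R4 ← R4 − (8/13)·R3: [0, 0, 0, -18/13, -48/13, -6/13, -12/13]
R5 ← R5 + (19/13)·R3: [0, 0, 0, -58/13, 36/13, 76/13, 152/13]
R5 ← R5 − (29/9)·R4: [0, 0, 0, 0, 44/3, 22/3, 44/3]
The echelon form has 5 nonzero rows, and every pivot lies in the first 6 columns, so rank(T) = rank([T|b]) = 5.
The system is consistent.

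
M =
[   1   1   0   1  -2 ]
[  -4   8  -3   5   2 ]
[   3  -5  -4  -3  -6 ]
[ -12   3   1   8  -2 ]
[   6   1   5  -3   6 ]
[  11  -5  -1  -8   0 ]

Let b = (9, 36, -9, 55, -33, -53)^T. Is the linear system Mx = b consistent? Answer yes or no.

Row reduce the augmented matrix [M | b].
R2 ← R2 + (4)·R1: [0, 12, -3, 9, -6, 72]
R3 ← R3 − (3)·R1: [0, -8, -4, -6, 0, -36]
R4 ← R4 + (12)·R1: [0, 15, 1, 20, -26, 163]
R5 ← R5 − (6)·R1: [0, -5, 5, -9, 18, -87]
R6 ← R6 − (11)·R1: [0, -16, -1, -19, 22, -152]
R3 ← R3 + (2/3)·R2: [0, 0, -6, 0, -4, 12]
R4 ← R4 − (5/4)·R2: [0, 0, 19/4, 35/4, -37/2, 73]
R5 ← R5 + (5/12)·R2: [0, 0, 15/4, -21/4, 31/2, -57]
R6 ← R6 + (4/3)·R2: [0, 0, -5, -7, 14, -56]
R4 ← R4 + (19/24)·R3: [0, 0, 0, 35/4, -65/3, 165/2]
R5 ← R5 + (5/8)·R3: [0, 0, 0, -21/4, 13, -99/2]
R6 ← R6 − (5/6)·R3: [0, 0, 0, -7, 52/3, -66]
R5 ← R5 + (3/5)·R4: [0, 0, 0, 0, 0, 0]
R6 ← R6 + (4/5)·R4: [0, 0, 0, 0, 0, 0]
The echelon form has 4 nonzero rows, and every pivot lies in the first 5 columns, so rank(M) = rank([M|b]) = 4.
The system is consistent.

yes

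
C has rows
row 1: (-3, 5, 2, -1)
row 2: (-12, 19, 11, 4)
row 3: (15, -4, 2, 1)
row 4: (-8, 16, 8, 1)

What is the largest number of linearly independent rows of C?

4

Row reduce to echelon form.
R2 ← R2 − (4)·R1: [0, -1, 3, 8]
R3 ← R3 + (5)·R1: [0, 21, 12, -4]
R4 ← R4 − (8/3)·R1: [0, 8/3, 8/3, 11/3]
R3 ← R3 + (21)·R2: [0, 0, 75, 164]
R4 ← R4 + (8/3)·R2: [0, 0, 32/3, 25]
R4 ← R4 − (32/225)·R3: [0, 0, 0, 377/225]
Echelon form has 4 nonzero rows, so rank(C) = 4.
The rank gives the maximum number of linearly independent rows: 4.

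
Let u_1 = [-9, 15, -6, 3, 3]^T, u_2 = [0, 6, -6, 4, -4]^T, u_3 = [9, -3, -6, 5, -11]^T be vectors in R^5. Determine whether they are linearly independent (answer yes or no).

no

Form the matrix with these vectors as rows and row reduce.
R3 ← R3 + R1: [0, 12, -12, 8, -8]
R3 ← R3 − (2)·R2: [0, 0, 0, 0, 0]
2 nonzero rows, so the 3 vectors span a space of dimension 2.
Since 2 < 3, the vectors are linearly dependent.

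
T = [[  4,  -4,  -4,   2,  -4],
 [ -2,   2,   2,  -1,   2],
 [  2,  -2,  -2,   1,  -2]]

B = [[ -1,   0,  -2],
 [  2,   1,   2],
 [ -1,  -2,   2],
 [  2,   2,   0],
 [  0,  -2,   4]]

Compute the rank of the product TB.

1

First compute TB:
[[ -4,  16, -40],
 [  2,  -8,  20],
 [ -2,   8, -20]]
Now row reduce the product.
R2 ← R2 + (1/2)·R1: [0, 0, 0]
R3 ← R3 − (1/2)·R1: [0, 0, 0]
1 nonzero row, so rank(TB) = 1.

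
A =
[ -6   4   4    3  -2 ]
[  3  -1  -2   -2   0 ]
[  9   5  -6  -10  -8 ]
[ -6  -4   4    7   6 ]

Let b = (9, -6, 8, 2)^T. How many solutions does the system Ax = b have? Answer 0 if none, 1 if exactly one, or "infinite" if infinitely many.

0

Row reduce the augmented matrix [A | b].
R2 ← R2 + (1/2)·R1: [0, 1, 0, -1/2, -1, -3/2]
R3 ← R3 + (3/2)·R1: [0, 11, 0, -11/2, -11, 43/2]
R4 ← R4 − R1: [0, -8, 0, 4, 8, -7]
R3 ← R3 − (11)·R2: [0, 0, 0, 0, 0, 38]
R4 ← R4 + (8)·R2: [0, 0, 0, 0, 0, -19]
R4 ← R4 + (1/2)·R3: [0, 0, 0, 0, 0, 0]
The echelon form has 3 nonzero rows; the last pivot sits in the augmented column, so rank(A) = 2 but rank([A|b]) = 3.
Since the ranks differ, the system is inconsistent.
It has no solutions.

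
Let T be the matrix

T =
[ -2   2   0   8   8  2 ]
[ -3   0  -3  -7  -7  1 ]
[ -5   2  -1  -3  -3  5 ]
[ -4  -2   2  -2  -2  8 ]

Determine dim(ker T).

2

Row reduce to echelon form.
R2 ← R2 − (3/2)·R1: [0, -3, -3, -19, -19, -2]
R3 ← R3 − (5/2)·R1: [0, -3, -1, -23, -23, 0]
R4 ← R4 − (2)·R1: [0, -6, 2, -18, -18, 4]
R3 ← R3 − R2: [0, 0, 2, -4, -4, 2]
R4 ← R4 − (2)·R2: [0, 0, 8, 20, 20, 8]
R4 ← R4 − (4)·R3: [0, 0, 0, 36, 36, 0]
4 nonzero rows, so rank(T) = 4.
T has 6 columns; by rank–nullity, nullity = 6 − 4 = 2.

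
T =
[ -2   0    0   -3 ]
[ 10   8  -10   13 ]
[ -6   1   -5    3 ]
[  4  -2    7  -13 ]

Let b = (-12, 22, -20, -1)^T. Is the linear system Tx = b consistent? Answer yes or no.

yes

Row reduce the augmented matrix [T | b].
R2 ← R2 + (5)·R1: [0, 8, -10, -2, -38]
R3 ← R3 − (3)·R1: [0, 1, -5, 12, 16]
R4 ← R4 + (2)·R1: [0, -2, 7, -19, -25]
R3 ← R3 − (1/8)·R2: [0, 0, -15/4, 49/4, 83/4]
R4 ← R4 + (1/4)·R2: [0, 0, 9/2, -39/2, -69/2]
R4 ← R4 + (6/5)·R3: [0, 0, 0, -24/5, -48/5]
The echelon form has 4 nonzero rows, and every pivot lies in the first 4 columns, so rank(T) = rank([T|b]) = 4.
The system is consistent.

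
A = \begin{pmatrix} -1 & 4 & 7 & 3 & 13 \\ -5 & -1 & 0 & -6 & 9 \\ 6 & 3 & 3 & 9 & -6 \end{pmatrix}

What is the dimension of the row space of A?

Row reduce to echelon form.
R2 ← R2 − (5)·R1: [0, -21, -35, -21, -56]
R3 ← R3 + (6)·R1: [0, 27, 45, 27, 72]
R3 ← R3 + (9/7)·R2: [0, 0, 0, 0, 0]
Echelon form has 2 nonzero rows, so rank(A) = 2.
The row space has dimension equal to the rank: 2.

2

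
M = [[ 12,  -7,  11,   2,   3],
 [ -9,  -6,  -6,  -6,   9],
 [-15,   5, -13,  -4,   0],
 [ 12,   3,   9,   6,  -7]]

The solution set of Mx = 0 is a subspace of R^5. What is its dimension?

3

Row reduce to echelon form.
R2 ← R2 + (3/4)·R1: [0, -45/4, 9/4, -9/2, 45/4]
R3 ← R3 + (5/4)·R1: [0, -15/4, 3/4, -3/2, 15/4]
R4 ← R4 − R1: [0, 10, -2, 4, -10]
R3 ← R3 − (1/3)·R2: [0, 0, 0, 0, 0]
R4 ← R4 + (8/9)·R2: [0, 0, 0, 0, 0]
2 nonzero rows, so rank(M) = 2.
M has 5 columns; by rank–nullity, nullity = 5 − 2 = 3.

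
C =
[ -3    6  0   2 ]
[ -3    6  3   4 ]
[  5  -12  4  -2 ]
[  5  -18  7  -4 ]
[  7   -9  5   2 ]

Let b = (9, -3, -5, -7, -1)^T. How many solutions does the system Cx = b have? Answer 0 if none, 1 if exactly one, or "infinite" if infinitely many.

0

Row reduce the augmented matrix [C | b].
R2 ← R2 − R1: [0, 0, 3, 2, -12]
R3 ← R3 + (5/3)·R1: [0, -2, 4, 4/3, 10]
R4 ← R4 + (5/3)·R1: [0, -8, 7, -2/3, 8]
R5 ← R5 + (7/3)·R1: [0, 5, 5, 20/3, 20]
Swap R2 ↔ R3
R4 ← R4 − (4)·R2: [0, 0, -9, -6, -32]
R5 ← R5 + (5/2)·R2: [0, 0, 15, 10, 45]
R4 ← R4 + (3)·R3: [0, 0, 0, 0, -68]
R5 ← R5 − (5)·R3: [0, 0, 0, 0, 105]
R5 ← R5 + (105/68)·R4: [0, 0, 0, 0, 0]
The echelon form has 4 nonzero rows; the last pivot sits in the augmented column, so rank(C) = 3 but rank([C|b]) = 4.
Since the ranks differ, the system is inconsistent.
It has no solutions.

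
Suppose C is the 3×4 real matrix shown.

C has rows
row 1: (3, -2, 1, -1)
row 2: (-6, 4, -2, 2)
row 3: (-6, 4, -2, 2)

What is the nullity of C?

3

Row reduce to echelon form.
R2 ← R2 + (2)·R1: [0, 0, 0, 0]
R3 ← R3 + (2)·R1: [0, 0, 0, 0]
1 nonzero row, so rank(C) = 1.
C has 4 columns; by rank–nullity, nullity = 4 − 1 = 3.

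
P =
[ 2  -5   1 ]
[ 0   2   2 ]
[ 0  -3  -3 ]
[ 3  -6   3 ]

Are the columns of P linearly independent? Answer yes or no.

no

Row reduce P to echelon form.
R4 ← R4 − (3/2)·R1: [0, 3/2, 3/2]
R3 ← R3 + (3/2)·R2: [0, 0, 0]
R4 ← R4 − (3/4)·R2: [0, 0, 0]
2 pivots among 3 columns.
Only 2 < 3 pivot columns, so the columns are linearly dependent.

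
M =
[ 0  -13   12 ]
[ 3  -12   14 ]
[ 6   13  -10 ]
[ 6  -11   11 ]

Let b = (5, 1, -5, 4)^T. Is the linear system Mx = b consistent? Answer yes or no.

Row reduce the augmented matrix [M | b].
Swap R1 ↔ R2
R3 ← R3 − (2)·R1: [0, 37, -38, -7]
R4 ← R4 − (2)·R1: [0, 13, -17, 2]
R3 ← R3 + (37/13)·R2: [0, 0, -50/13, 94/13]
R4 ← R4 + R2: [0, 0, -5, 7]
R4 ← R4 − (13/10)·R3: [0, 0, 0, -12/5]
The echelon form has 4 nonzero rows; the last pivot sits in the augmented column, so rank(M) = 3 but rank([M|b]) = 4.
Since the ranks differ, the system is inconsistent.

no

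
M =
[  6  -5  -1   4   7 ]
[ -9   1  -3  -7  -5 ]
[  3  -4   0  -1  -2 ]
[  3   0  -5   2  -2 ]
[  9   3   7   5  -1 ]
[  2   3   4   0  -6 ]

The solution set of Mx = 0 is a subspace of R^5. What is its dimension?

Row reduce to echelon form.
R2 ← R2 + (3/2)·R1: [0, -13/2, -9/2, -1, 11/2]
R3 ← R3 − (1/2)·R1: [0, -3/2, 1/2, -3, -11/2]
R4 ← R4 − (1/2)·R1: [0, 5/2, -9/2, 0, -11/2]
R5 ← R5 − (3/2)·R1: [0, 21/2, 17/2, -1, -23/2]
R6 ← R6 − (1/3)·R1: [0, 14/3, 13/3, -4/3, -25/3]
R3 ← R3 − (3/13)·R2: [0, 0, 20/13, -36/13, -88/13]
R4 ← R4 + (5/13)·R2: [0, 0, -81/13, -5/13, -44/13]
R5 ← R5 + (21/13)·R2: [0, 0, 16/13, -34/13, -34/13]
R6 ← R6 + (28/39)·R2: [0, 0, 43/39, -80/39, -57/13]
R4 ← R4 + (81/20)·R3: [0, 0, 0, -58/5, -154/5]
R5 ← R5 − (4/5)·R3: [0, 0, 0, -2/5, 14/5]
R6 ← R6 − (43/60)·R3: [0, 0, 0, -1/15, 7/15]
R5 ← R5 − (1/29)·R4: [0, 0, 0, 0, 112/29]
R6 ← R6 − (1/174)·R4: [0, 0, 0, 0, 56/87]
R6 ← R6 − (1/6)·R5: [0, 0, 0, 0, 0]
5 nonzero rows, so rank(M) = 5.
M has 5 columns; by rank–nullity, nullity = 5 − 5 = 0.

0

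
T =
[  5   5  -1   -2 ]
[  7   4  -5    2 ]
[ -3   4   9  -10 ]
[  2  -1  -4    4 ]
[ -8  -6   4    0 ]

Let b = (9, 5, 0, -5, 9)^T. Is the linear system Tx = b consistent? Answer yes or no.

no

Row reduce the augmented matrix [T | b].
R2 ← R2 − (7/5)·R1: [0, -3, -18/5, 24/5, -38/5]
R3 ← R3 + (3/5)·R1: [0, 7, 42/5, -56/5, 27/5]
R4 ← R4 − (2/5)·R1: [0, -3, -18/5, 24/5, -43/5]
R5 ← R5 + (8/5)·R1: [0, 2, 12/5, -16/5, 117/5]
R3 ← R3 + (7/3)·R2: [0, 0, 0, 0, -37/3]
R4 ← R4 − R2: [0, 0, 0, 0, -1]
R5 ← R5 + (2/3)·R2: [0, 0, 0, 0, 55/3]
R4 ← R4 − (3/37)·R3: [0, 0, 0, 0, 0]
R5 ← R5 + (55/37)·R3: [0, 0, 0, 0, 0]
The echelon form has 3 nonzero rows; the last pivot sits in the augmented column, so rank(T) = 2 but rank([T|b]) = 3.
Since the ranks differ, the system is inconsistent.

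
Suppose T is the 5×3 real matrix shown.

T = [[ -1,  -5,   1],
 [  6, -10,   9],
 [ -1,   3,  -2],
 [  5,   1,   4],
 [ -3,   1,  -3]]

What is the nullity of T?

Row reduce to echelon form.
R2 ← R2 + (6)·R1: [0, -40, 15]
R3 ← R3 − R1: [0, 8, -3]
R4 ← R4 + (5)·R1: [0, -24, 9]
R5 ← R5 − (3)·R1: [0, 16, -6]
R3 ← R3 + (1/5)·R2: [0, 0, 0]
R4 ← R4 − (3/5)·R2: [0, 0, 0]
R5 ← R5 + (2/5)·R2: [0, 0, 0]
2 nonzero rows, so rank(T) = 2.
T has 3 columns; by rank–nullity, nullity = 3 − 2 = 1.

1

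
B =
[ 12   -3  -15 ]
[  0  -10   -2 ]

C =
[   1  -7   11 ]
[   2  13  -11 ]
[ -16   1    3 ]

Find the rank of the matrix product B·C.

2

First compute BC:
[[246, -138, 120],
 [ 12, -132, 104]]
Now row reduce the product.
R2 ← R2 − (2/41)·R1: [0, -5136/41, 4024/41]
2 nonzero rows, so rank(BC) = 2.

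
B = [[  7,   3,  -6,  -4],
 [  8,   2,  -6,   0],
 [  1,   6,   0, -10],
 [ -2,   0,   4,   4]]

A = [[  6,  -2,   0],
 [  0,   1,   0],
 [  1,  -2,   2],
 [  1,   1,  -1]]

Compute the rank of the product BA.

First compute BA:
[[ 32,  -3,  -8],
 [ 42,  -2, -12],
 [ -4,  -6,  10],
 [ -4,   0,   4]]
Now row reduce the product.
R2 ← R2 − (21/16)·R1: [0, 31/16, -3/2]
R3 ← R3 + (1/8)·R1: [0, -51/8, 9]
R4 ← R4 + (1/8)·R1: [0, -3/8, 3]
R3 ← R3 + (102/31)·R2: [0, 0, 126/31]
R4 ← R4 + (6/31)·R2: [0, 0, 84/31]
R4 ← R4 − (2/3)·R3: [0, 0, 0]
3 nonzero rows, so rank(BA) = 3.

3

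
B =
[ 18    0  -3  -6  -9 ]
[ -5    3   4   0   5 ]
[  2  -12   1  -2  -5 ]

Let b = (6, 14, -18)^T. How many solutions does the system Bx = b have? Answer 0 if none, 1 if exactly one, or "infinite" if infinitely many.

Row reduce the augmented matrix [B | b].
R2 ← R2 + (5/18)·R1: [0, 3, 19/6, -5/3, 5/2, 47/3]
R3 ← R3 − (1/9)·R1: [0, -12, 4/3, -4/3, -4, -56/3]
R3 ← R3 + (4)·R2: [0, 0, 14, -8, 6, 44]
The echelon form has 3 nonzero rows, and every pivot lies in the first 5 columns, so rank(B) = rank([B|b]) = 3.
The system is consistent.
rank = 3 < 5 unknowns, so there are infinitely many solutions.

infinite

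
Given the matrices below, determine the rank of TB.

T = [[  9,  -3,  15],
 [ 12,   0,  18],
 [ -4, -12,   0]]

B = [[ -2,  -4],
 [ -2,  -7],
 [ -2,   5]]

First compute TB:
[[-42,  60],
 [-60,  42],
 [ 32, 100]]
Now row reduce the product.
R2 ← R2 − (10/7)·R1: [0, -306/7]
R3 ← R3 + (16/21)·R1: [0, 1020/7]
R3 ← R3 + (10/3)·R2: [0, 0]
2 nonzero rows, so rank(TB) = 2.

2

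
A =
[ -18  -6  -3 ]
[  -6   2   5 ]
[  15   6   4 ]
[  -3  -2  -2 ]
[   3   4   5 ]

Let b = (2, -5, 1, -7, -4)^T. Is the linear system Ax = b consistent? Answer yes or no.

Row reduce the augmented matrix [A | b].
R2 ← R2 − (1/3)·R1: [0, 4, 6, -17/3]
R3 ← R3 + (5/6)·R1: [0, 1, 3/2, 8/3]
R4 ← R4 − (1/6)·R1: [0, -1, -3/2, -22/3]
R5 ← R5 + (1/6)·R1: [0, 3, 9/2, -11/3]
R3 ← R3 − (1/4)·R2: [0, 0, 0, 49/12]
R4 ← R4 + (1/4)·R2: [0, 0, 0, -35/4]
R5 ← R5 − (3/4)·R2: [0, 0, 0, 7/12]
R4 ← R4 + (15/7)·R3: [0, 0, 0, 0]
R5 ← R5 − (1/7)·R3: [0, 0, 0, 0]
The echelon form has 3 nonzero rows; the last pivot sits in the augmented column, so rank(A) = 2 but rank([A|b]) = 3.
Since the ranks differ, the system is inconsistent.

no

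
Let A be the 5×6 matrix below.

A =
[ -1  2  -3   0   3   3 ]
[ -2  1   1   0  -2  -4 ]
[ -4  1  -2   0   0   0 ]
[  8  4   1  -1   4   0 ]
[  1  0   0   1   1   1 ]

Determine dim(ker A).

Row reduce to echelon form.
R2 ← R2 − (2)·R1: [0, -3, 7, 0, -8, -10]
R3 ← R3 − (4)·R1: [0, -7, 10, 0, -12, -12]
R4 ← R4 + (8)·R1: [0, 20, -23, -1, 28, 24]
R5 ← R5 + R1: [0, 2, -3, 1, 4, 4]
R3 ← R3 − (7/3)·R2: [0, 0, -19/3, 0, 20/3, 34/3]
R4 ← R4 + (20/3)·R2: [0, 0, 71/3, -1, -76/3, -128/3]
R5 ← R5 + (2/3)·R2: [0, 0, 5/3, 1, -4/3, -8/3]
R4 ← R4 + (71/19)·R3: [0, 0, 0, -1, -8/19, -6/19]
R5 ← R5 + (5/19)·R3: [0, 0, 0, 1, 8/19, 6/19]
R5 ← R5 + R4: [0, 0, 0, 0, 0, 0]
4 nonzero rows, so rank(A) = 4.
A has 6 columns; by rank–nullity, nullity = 6 − 4 = 2.

2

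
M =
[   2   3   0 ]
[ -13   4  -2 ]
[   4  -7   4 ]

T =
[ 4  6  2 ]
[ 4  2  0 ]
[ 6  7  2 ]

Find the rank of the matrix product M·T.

First compute MT:
[[ 20,  18,   4],
 [-48, -84, -30],
 [ 12,  38,  16]]
Now row reduce the product.
R2 ← R2 + (12/5)·R1: [0, -204/5, -102/5]
R3 ← R3 − (3/5)·R1: [0, 136/5, 68/5]
R3 ← R3 + (2/3)·R2: [0, 0, 0]
2 nonzero rows, so rank(MT) = 2.

2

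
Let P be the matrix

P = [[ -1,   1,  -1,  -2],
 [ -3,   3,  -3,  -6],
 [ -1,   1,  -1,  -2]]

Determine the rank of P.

1

Row reduce to echelon form.
R2 ← R2 − (3)·R1: [0, 0, 0, 0]
R3 ← R3 − R1: [0, 0, 0, 0]
Echelon form has 1 nonzero row, so rank(P) = 1.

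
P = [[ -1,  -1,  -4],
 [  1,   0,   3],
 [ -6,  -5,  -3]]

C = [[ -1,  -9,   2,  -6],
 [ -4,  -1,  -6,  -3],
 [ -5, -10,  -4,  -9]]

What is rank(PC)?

First compute PC:
[[ 25,  50,  20,  45],
 [-16, -39, -10, -33],
 [ 41,  89,  30,  78]]
Now row reduce the product.
R2 ← R2 + (16/25)·R1: [0, -7, 14/5, -21/5]
R3 ← R3 − (41/25)·R1: [0, 7, -14/5, 21/5]
R3 ← R3 + R2: [0, 0, 0, 0]
2 nonzero rows, so rank(PC) = 2.

2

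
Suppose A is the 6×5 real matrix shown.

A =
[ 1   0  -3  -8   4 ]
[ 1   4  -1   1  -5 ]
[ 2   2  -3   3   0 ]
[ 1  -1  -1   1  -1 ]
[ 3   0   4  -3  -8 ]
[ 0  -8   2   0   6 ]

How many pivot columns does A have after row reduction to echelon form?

Row reduce to echelon form.
R2 ← R2 − R1: [0, 4, 2, 9, -9]
R3 ← R3 − (2)·R1: [0, 2, 3, 19, -8]
R4 ← R4 − R1: [0, -1, 2, 9, -5]
R5 ← R5 − (3)·R1: [0, 0, 13, 21, -20]
R3 ← R3 − (1/2)·R2: [0, 0, 2, 29/2, -7/2]
R4 ← R4 + (1/4)·R2: [0, 0, 5/2, 45/4, -29/4]
R6 ← R6 + (2)·R2: [0, 0, 6, 18, -12]
R4 ← R4 − (5/4)·R3: [0, 0, 0, -55/8, -23/8]
R5 ← R5 − (13/2)·R3: [0, 0, 0, -293/4, 11/4]
R6 ← R6 − (3)·R3: [0, 0, 0, -51/2, -3/2]
R5 ← R5 − (586/55)·R4: [0, 0, 0, 0, 1836/55]
R6 ← R6 − (204/55)·R4: [0, 0, 0, 0, 504/55]
R6 ← R6 − (14/51)·R5: [0, 0, 0, 0, 0]
Echelon form has 5 nonzero rows, so rank(A) = 5.
Each nonzero row contributes one pivot column: 5 pivot columns.

5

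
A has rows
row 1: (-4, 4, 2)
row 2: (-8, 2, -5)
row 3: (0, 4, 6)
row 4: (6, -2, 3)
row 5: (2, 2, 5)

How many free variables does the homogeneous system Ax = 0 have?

1

Row reduce to echelon form.
R2 ← R2 − (2)·R1: [0, -6, -9]
R4 ← R4 + (3/2)·R1: [0, 4, 6]
R5 ← R5 + (1/2)·R1: [0, 4, 6]
R3 ← R3 + (2/3)·R2: [0, 0, 0]
R4 ← R4 + (2/3)·R2: [0, 0, 0]
R5 ← R5 + (2/3)·R2: [0, 0, 0]
2 nonzero rows, so rank(A) = 2.
A has 3 columns; by rank–nullity, nullity = 3 − 2 = 1.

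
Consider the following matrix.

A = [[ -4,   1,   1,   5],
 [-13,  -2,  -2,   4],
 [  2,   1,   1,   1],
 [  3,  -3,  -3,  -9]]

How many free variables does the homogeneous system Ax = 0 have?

Row reduce to echelon form.
R2 ← R2 − (13/4)·R1: [0, -21/4, -21/4, -49/4]
R3 ← R3 + (1/2)·R1: [0, 3/2, 3/2, 7/2]
R4 ← R4 + (3/4)·R1: [0, -9/4, -9/4, -21/4]
R3 ← R3 + (2/7)·R2: [0, 0, 0, 0]
R4 ← R4 − (3/7)·R2: [0, 0, 0, 0]
2 nonzero rows, so rank(A) = 2.
A has 4 columns; by rank–nullity, nullity = 4 − 2 = 2.

2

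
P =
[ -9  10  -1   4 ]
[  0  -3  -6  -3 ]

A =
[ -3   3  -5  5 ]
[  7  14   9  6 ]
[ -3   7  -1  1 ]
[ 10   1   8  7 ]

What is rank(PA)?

2

First compute PA:
[[140, 110, 168,  42],
 [-33, -87, -45, -45]]
Now row reduce the product.
R2 ← R2 + (33/140)·R1: [0, -855/14, -27/5, -351/10]
2 nonzero rows, so rank(PA) = 2.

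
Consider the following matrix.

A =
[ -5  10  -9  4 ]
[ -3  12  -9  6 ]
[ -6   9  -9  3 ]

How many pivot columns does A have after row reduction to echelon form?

Row reduce to echelon form.
R2 ← R2 − (3/5)·R1: [0, 6, -18/5, 18/5]
R3 ← R3 − (6/5)·R1: [0, -3, 9/5, -9/5]
R3 ← R3 + (1/2)·R2: [0, 0, 0, 0]
Echelon form has 2 nonzero rows, so rank(A) = 2.
Each nonzero row contributes one pivot column: 2 pivot columns.

2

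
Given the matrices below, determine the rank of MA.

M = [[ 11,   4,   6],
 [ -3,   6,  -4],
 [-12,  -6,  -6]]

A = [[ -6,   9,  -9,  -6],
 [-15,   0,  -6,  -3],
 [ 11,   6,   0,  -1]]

First compute MA:
[[-60, 135, -123, -84],
 [-116, -51,  -9,   4],
 [ 96, -144, 144,  96]]
Now row reduce the product.
R2 ← R2 − (29/15)·R1: [0, -312, 1144/5, 832/5]
R3 ← R3 + (8/5)·R1: [0, 72, -264/5, -192/5]
R3 ← R3 + (3/13)·R2: [0, 0, 0, 0]
2 nonzero rows, so rank(MA) = 2.

2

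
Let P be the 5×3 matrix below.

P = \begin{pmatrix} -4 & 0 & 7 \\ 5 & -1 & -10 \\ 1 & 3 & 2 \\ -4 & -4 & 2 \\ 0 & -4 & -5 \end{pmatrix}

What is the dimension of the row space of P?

Row reduce to echelon form.
R2 ← R2 + (5/4)·R1: [0, -1, -5/4]
R3 ← R3 + (1/4)·R1: [0, 3, 15/4]
R4 ← R4 − R1: [0, -4, -5]
R3 ← R3 + (3)·R2: [0, 0, 0]
R4 ← R4 − (4)·R2: [0, 0, 0]
R5 ← R5 − (4)·R2: [0, 0, 0]
Echelon form has 2 nonzero rows, so rank(P) = 2.
The row space has dimension equal to the rank: 2.

2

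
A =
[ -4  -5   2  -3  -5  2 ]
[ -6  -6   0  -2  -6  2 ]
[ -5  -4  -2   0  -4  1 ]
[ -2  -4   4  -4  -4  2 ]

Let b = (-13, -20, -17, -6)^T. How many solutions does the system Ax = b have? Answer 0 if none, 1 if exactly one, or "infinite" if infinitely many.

Row reduce the augmented matrix [A | b].
R2 ← R2 − (3/2)·R1: [0, 3/2, -3, 5/2, 3/2, -1, -1/2]
R3 ← R3 − (5/4)·R1: [0, 9/4, -9/2, 15/4, 9/4, -3/2, -3/4]
R4 ← R4 − (1/2)·R1: [0, -3/2, 3, -5/2, -3/2, 1, 1/2]
R3 ← R3 − (3/2)·R2: [0, 0, 0, 0, 0, 0, 0]
R4 ← R4 + R2: [0, 0, 0, 0, 0, 0, 0]
The echelon form has 2 nonzero rows, and every pivot lies in the first 6 columns, so rank(A) = rank([A|b]) = 2.
The system is consistent.
rank = 2 < 6 unknowns, so there are infinitely many solutions.

infinite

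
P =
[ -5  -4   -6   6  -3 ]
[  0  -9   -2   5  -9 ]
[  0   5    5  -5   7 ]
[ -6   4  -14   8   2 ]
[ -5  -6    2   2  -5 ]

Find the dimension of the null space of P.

0

Row reduce to echelon form.
R4 ← R4 − (6/5)·R1: [0, 44/5, -34/5, 4/5, 28/5]
R5 ← R5 − R1: [0, -2, 8, -4, -2]
R3 ← R3 + (5/9)·R2: [0, 0, 35/9, -20/9, 2]
R4 ← R4 + (44/45)·R2: [0, 0, -394/45, 256/45, -16/5]
R5 ← R5 − (2/9)·R2: [0, 0, 76/9, -46/9, 0]
R4 ← R4 + (394/175)·R3: [0, 0, 0, 24/35, 228/175]
R5 ← R5 − (76/35)·R3: [0, 0, 0, -2/7, -152/35]
R5 ← R5 + (5/12)·R4: [0, 0, 0, 0, -19/5]
5 nonzero rows, so rank(P) = 5.
P has 5 columns; by rank–nullity, nullity = 5 − 5 = 0.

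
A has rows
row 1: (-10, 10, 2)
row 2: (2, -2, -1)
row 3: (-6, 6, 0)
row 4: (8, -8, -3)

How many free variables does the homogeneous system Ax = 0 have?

1

Row reduce to echelon form.
R2 ← R2 + (1/5)·R1: [0, 0, -3/5]
R3 ← R3 − (3/5)·R1: [0, 0, -6/5]
R4 ← R4 + (4/5)·R1: [0, 0, -7/5]
R3 ← R3 − (2)·R2: [0, 0, 0]
R4 ← R4 − (7/3)·R2: [0, 0, 0]
2 nonzero rows, so rank(A) = 2.
A has 3 columns; by rank–nullity, nullity = 3 − 2 = 1.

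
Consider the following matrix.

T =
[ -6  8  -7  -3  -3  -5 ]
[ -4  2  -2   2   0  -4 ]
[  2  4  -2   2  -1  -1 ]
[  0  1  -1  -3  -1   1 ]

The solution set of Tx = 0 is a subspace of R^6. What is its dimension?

3

Row reduce to echelon form.
R2 ← R2 − (2/3)·R1: [0, -10/3, 8/3, 4, 2, -2/3]
R3 ← R3 + (1/3)·R1: [0, 20/3, -13/3, 1, -2, -8/3]
R3 ← R3 + (2)·R2: [0, 0, 1, 9, 2, -4]
R4 ← R4 + (3/10)·R2: [0, 0, -1/5, -9/5, -2/5, 4/5]
R4 ← R4 + (1/5)·R3: [0, 0, 0, 0, 0, 0]
3 nonzero rows, so rank(T) = 3.
T has 6 columns; by rank–nullity, nullity = 6 − 3 = 3.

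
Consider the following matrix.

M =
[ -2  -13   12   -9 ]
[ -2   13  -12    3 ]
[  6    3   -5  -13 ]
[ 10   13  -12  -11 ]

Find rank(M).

4

Row reduce to echelon form.
R2 ← R2 − R1: [0, 26, -24, 12]
R3 ← R3 + (3)·R1: [0, -36, 31, -40]
R4 ← R4 + (5)·R1: [0, -52, 48, -56]
R3 ← R3 + (18/13)·R2: [0, 0, -29/13, -304/13]
R4 ← R4 + (2)·R2: [0, 0, 0, -32]
Echelon form has 4 nonzero rows, so rank(M) = 4.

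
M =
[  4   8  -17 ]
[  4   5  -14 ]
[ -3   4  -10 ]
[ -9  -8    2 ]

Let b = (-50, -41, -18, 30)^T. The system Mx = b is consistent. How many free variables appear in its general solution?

0

Row reduce the augmented matrix [M | b].
R2 ← R2 − R1: [0, -3, 3, 9]
R3 ← R3 + (3/4)·R1: [0, 10, -91/4, -111/2]
R4 ← R4 + (9/4)·R1: [0, 10, -145/4, -165/2]
R3 ← R3 + (10/3)·R2: [0, 0, -51/4, -51/2]
R4 ← R4 + (10/3)·R2: [0, 0, -105/4, -105/2]
R4 ← R4 − (35/17)·R3: [0, 0, 0, 0]
The echelon form has 3 nonzero rows, and every pivot lies in the first 3 columns, so rank(M) = rank([M|b]) = 3.
The system is consistent.
Free variables = (unknowns) − (rank) = 3 − 3 = 0.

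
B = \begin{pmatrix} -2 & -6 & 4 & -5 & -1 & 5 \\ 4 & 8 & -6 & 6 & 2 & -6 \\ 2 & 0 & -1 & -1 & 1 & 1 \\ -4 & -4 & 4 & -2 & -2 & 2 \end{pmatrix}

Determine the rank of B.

Row reduce to echelon form.
R2 ← R2 + (2)·R1: [0, -4, 2, -4, 0, 4]
R3 ← R3 + R1: [0, -6, 3, -6, 0, 6]
R4 ← R4 − (2)·R1: [0, 8, -4, 8, 0, -8]
R3 ← R3 − (3/2)·R2: [0, 0, 0, 0, 0, 0]
R4 ← R4 + (2)·R2: [0, 0, 0, 0, 0, 0]
Echelon form has 2 nonzero rows, so rank(B) = 2.

2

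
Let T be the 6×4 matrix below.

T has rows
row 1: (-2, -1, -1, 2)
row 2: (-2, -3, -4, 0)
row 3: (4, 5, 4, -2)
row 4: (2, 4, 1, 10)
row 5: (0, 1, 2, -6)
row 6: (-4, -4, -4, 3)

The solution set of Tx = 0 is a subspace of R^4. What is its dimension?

0

Row reduce to echelon form.
R2 ← R2 − R1: [0, -2, -3, -2]
R3 ← R3 + (2)·R1: [0, 3, 2, 2]
R4 ← R4 + R1: [0, 3, 0, 12]
R6 ← R6 − (2)·R1: [0, -2, -2, -1]
R3 ← R3 + (3/2)·R2: [0, 0, -5/2, -1]
R4 ← R4 + (3/2)·R2: [0, 0, -9/2, 9]
R5 ← R5 + (1/2)·R2: [0, 0, 1/2, -7]
R6 ← R6 − R2: [0, 0, 1, 1]
R4 ← R4 − (9/5)·R3: [0, 0, 0, 54/5]
R5 ← R5 + (1/5)·R3: [0, 0, 0, -36/5]
R6 ← R6 + (2/5)·R3: [0, 0, 0, 3/5]
R5 ← R5 + (2/3)·R4: [0, 0, 0, 0]
R6 ← R6 − (1/18)·R4: [0, 0, 0, 0]
4 nonzero rows, so rank(T) = 4.
T has 4 columns; by rank–nullity, nullity = 4 − 4 = 0.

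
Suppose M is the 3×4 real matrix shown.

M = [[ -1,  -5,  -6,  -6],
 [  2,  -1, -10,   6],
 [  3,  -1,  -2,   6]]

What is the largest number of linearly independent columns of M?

3

Row reduce to echelon form.
R2 ← R2 + (2)·R1: [0, -11, -22, -6]
R3 ← R3 + (3)·R1: [0, -16, -20, -12]
R3 ← R3 − (16/11)·R2: [0, 0, 12, -36/11]
Echelon form has 3 nonzero rows, so rank(M) = 3.
The rank gives the maximum number of linearly independent columns: 3.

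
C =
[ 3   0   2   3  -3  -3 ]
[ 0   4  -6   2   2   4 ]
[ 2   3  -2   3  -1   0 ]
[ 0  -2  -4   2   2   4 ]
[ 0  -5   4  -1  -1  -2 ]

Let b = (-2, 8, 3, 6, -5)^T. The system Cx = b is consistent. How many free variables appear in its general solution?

Row reduce the augmented matrix [C | b].
R3 ← R3 − (2/3)·R1: [0, 3, -10/3, 1, 1, 2, 13/3]
R3 ← R3 − (3/4)·R2: [0, 0, 7/6, -1/2, -1/2, -1, -5/3]
R4 ← R4 + (1/2)·R2: [0, 0, -7, 3, 3, 6, 10]
R5 ← R5 + (5/4)·R2: [0, 0, -7/2, 3/2, 3/2, 3, 5]
R4 ← R4 + (6)·R3: [0, 0, 0, 0, 0, 0, 0]
R5 ← R5 + (3)·R3: [0, 0, 0, 0, 0, 0, 0]
The echelon form has 3 nonzero rows, and every pivot lies in the first 6 columns, so rank(C) = rank([C|b]) = 3.
The system is consistent.
Free variables = (unknowns) − (rank) = 6 − 3 = 3.

3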